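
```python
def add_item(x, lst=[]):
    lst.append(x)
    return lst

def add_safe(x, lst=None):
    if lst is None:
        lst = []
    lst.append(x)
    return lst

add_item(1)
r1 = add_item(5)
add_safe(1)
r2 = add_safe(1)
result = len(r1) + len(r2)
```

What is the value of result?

Step 1: add_item shares mutable default: after 2 calls, lst = [1, 5], len = 2.
Step 2: add_safe creates fresh list each time: r2 = [1], len = 1.
Step 3: result = 2 + 1 = 3

The answer is 3.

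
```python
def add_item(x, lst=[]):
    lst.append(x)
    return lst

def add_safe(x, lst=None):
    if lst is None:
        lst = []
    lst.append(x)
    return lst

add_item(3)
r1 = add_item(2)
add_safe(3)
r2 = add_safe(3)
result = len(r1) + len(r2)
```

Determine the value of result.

Step 1: add_item shares mutable default: after 2 calls, lst = [3, 2], len = 2.
Step 2: add_safe creates fresh list each time: r2 = [3], len = 1.
Step 3: result = 2 + 1 = 3

The answer is 3.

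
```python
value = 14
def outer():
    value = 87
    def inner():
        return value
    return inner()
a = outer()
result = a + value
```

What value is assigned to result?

Step 1: outer() has local value = 87. inner() reads from enclosing.
Step 2: outer() returns 87. Global value = 14 unchanged.
Step 3: result = 87 + 14 = 101

The answer is 101.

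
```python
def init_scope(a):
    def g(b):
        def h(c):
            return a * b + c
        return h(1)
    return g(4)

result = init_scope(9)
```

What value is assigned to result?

Step 1: a = 9, b = 4, c = 1.
Step 2: h() computes a * b + c = 9 * 4 + 1 = 37.
Step 3: result = 37

The answer is 37.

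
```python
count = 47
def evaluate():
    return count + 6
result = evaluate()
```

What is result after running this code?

Step 1: count = 47 is defined globally.
Step 2: evaluate() looks up count from global scope = 47, then computes 47 + 6 = 53.
Step 3: result = 53

The answer is 53.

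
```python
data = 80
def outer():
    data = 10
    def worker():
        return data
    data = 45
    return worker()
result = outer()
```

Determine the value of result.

Step 1: outer() sets data = 10, then later data = 45.
Step 2: worker() is called after data is reassigned to 45. Closures capture variables by reference, not by value.
Step 3: result = 45

The answer is 45.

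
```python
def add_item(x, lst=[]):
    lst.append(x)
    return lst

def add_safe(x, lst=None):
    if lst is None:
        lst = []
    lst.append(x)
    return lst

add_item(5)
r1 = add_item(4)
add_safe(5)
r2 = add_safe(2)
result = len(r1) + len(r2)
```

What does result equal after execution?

Step 1: add_item shares mutable default: after 2 calls, lst = [5, 4], len = 2.
Step 2: add_safe creates fresh list each time: r2 = [2], len = 1.
Step 3: result = 2 + 1 = 3

The answer is 3.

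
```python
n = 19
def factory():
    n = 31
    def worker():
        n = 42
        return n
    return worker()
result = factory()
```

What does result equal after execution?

Step 1: Three scopes define n: global (19), factory (31), worker (42).
Step 2: worker() has its own local n = 42, which shadows both enclosing and global.
Step 3: result = 42 (local wins in LEGB)

The answer is 42.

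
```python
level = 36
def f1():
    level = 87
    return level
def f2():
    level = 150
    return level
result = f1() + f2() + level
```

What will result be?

Step 1: Each function shadows global level with its own local.
Step 2: f1() returns 87, f2() returns 150.
Step 3: Global level = 36 is unchanged. result = 87 + 150 + 36 = 273

The answer is 273.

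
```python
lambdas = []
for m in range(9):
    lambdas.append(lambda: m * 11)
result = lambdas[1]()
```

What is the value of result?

Step 1: All lambdas reference the same variable m (late binding).
Step 2: After the loop, m = 8. Every lambda returns m * 11.
Step 3: lambdas[1]() = 8 * 11 = 88

The answer is 88.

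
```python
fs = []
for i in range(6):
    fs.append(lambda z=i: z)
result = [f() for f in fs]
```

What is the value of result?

Step 1: Default arg z=i captures i at each iteration.
Step 2: Each lambda has its own default: 0, 1, ..., 5.
Step 3: result = [0, 1, 2, 3, 4, 5]

The answer is [0, 1, 2, 3, 4, 5].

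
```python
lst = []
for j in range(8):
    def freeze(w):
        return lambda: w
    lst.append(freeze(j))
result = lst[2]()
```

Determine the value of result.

Step 1: freeze(j) creates a new scope capturing w = j at call time.
Step 2: lst[2] = freeze(2), so its lambda captures w = 2.
Step 3: result = 2 (closure factory fixes late binding)

The answer is 2.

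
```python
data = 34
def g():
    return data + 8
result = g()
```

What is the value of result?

Step 1: data = 34 is defined globally.
Step 2: g() looks up data from global scope = 34, then computes 34 + 8 = 42.
Step 3: result = 42

The answer is 42.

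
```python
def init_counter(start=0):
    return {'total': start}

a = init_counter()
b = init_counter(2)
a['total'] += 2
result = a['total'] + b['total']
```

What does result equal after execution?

Step 1: init_counter() returns a new dict each call (immutable default 0).
Step 2: a = {'total': 0}, b = {'total': 2}.
Step 3: a['total'] += 2 = 2. result = 2 + 2 = 4

The answer is 4.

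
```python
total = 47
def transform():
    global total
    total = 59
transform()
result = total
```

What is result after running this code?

Step 1: total = 47 globally.
Step 2: transform() declares global total and sets it to 59.
Step 3: After transform(), global total = 59. result = 59

The answer is 59.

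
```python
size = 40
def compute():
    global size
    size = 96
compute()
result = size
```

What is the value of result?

Step 1: size = 40 globally.
Step 2: compute() declares global size and sets it to 96.
Step 3: After compute(), global size = 96. result = 96

The answer is 96.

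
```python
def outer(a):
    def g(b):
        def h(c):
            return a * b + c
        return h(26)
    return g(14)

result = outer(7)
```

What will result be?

Step 1: a = 7, b = 14, c = 26.
Step 2: h() computes a * b + c = 7 * 14 + 26 = 124.
Step 3: result = 124

The answer is 124.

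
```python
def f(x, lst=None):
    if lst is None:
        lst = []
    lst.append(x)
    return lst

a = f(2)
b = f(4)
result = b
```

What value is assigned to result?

Step 1: None default with guard creates a NEW list each call.
Step 2: a = [2] (fresh list). b = [4] (another fresh list).
Step 3: result = [4] (this is the fix for mutable default)

The answer is [4].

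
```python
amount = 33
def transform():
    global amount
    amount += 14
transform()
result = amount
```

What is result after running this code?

Step 1: amount = 33 globally.
Step 2: transform() modifies global amount: amount += 14 = 47.
Step 3: result = 47

The answer is 47.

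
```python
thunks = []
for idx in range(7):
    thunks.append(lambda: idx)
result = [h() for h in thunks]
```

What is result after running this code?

Step 1: All 7 lambdas share the same variable idx.
Step 2: After the loop, idx = 6.
Step 3: Each call returns 6. result = [6, 6, 6, 6, 6, 6, 6]

The answer is [6, 6, 6, 6, 6, 6, 6].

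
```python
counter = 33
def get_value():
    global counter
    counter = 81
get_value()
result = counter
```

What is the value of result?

Step 1: counter = 33 globally.
Step 2: get_value() declares global counter and sets it to 81.
Step 3: After get_value(), global counter = 81. result = 81

The answer is 81.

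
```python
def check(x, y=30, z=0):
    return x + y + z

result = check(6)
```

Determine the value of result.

Step 1: check(6) uses defaults y = 30, z = 0.
Step 2: Returns 6 + 30 + 0 = 36.
Step 3: result = 36

The answer is 36.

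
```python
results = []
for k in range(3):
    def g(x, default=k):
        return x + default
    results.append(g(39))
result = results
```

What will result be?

Step 1: Default argument default=k is evaluated at function definition time.
Step 2: Each iteration creates g with default = current k value.
Step 3: g(39) returns 39 + default. results = [39, 40, 41]

The answer is [39, 40, 41].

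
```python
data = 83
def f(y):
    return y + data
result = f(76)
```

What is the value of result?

Step 1: data = 83 is defined globally.
Step 2: f(76) uses parameter y = 76 and looks up data from global scope = 83.
Step 3: result = 76 + 83 = 159

The answer is 159.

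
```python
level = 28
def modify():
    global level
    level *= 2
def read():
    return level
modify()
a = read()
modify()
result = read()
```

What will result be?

Step 1: level = 28.
Step 2: First modify(): level = 28 * 2 = 56.
Step 3: Second modify(): level = 56 * 2 = 112.
Step 4: read() returns 112

The answer is 112.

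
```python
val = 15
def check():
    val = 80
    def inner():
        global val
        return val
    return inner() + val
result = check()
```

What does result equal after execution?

Step 1: Global val = 15. check() shadows with local val = 80.
Step 2: inner() uses global keyword, so inner() returns global val = 15.
Step 3: check() returns 15 + 80 = 95

The answer is 95.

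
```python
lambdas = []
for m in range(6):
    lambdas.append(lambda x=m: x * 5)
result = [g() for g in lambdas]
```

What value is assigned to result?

Step 1: Default arg x=m captures m at each iteration.
Step 2: lambdas[k] has x defaulting to k, returns k * 5.
Step 3: result = [0, 5, 10, 15, 20, 25]

The answer is [0, 5, 10, 15, 20, 25].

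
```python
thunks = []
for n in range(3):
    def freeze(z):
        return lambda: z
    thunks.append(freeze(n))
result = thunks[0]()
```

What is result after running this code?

Step 1: freeze(n) creates a new scope capturing z = n at call time.
Step 2: thunks[0] = freeze(0), so its lambda captures z = 0.
Step 3: result = 0 (closure factory fixes late binding)

The answer is 0.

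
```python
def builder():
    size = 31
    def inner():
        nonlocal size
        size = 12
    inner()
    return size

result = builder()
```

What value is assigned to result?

Step 1: builder() sets size = 31.
Step 2: inner() uses nonlocal to reassign size = 12.
Step 3: result = 12

The answer is 12.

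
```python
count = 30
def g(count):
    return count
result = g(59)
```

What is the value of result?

Step 1: Global count = 30.
Step 2: g(59) takes parameter count = 59, which shadows the global.
Step 3: result = 59

The answer is 59.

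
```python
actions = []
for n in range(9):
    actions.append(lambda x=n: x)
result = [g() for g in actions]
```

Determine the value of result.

Step 1: Default arg x=n captures n at each iteration.
Step 2: Each lambda has its own default: 0, 1, ..., 8.
Step 3: result = [0, 1, 2, 3, 4, 5, 6, 7, 8]

The answer is [0, 1, 2, 3, 4, 5, 6, 7, 8].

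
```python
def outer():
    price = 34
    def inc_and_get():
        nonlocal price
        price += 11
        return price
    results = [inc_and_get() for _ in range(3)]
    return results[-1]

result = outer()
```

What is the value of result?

Step 1: price = 34.
Step 2: Three calls to inc_and_get(), each adding 11.
Step 3: Last value = 34 + 11 * 3 = 67

The answer is 67.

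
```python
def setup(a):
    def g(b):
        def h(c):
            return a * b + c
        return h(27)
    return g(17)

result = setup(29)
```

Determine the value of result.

Step 1: a = 29, b = 17, c = 27.
Step 2: h() computes a * b + c = 29 * 17 + 27 = 520.
Step 3: result = 520

The answer is 520.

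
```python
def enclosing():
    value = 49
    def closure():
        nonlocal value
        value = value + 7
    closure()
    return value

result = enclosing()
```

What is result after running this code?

Step 1: enclosing() sets value = 49.
Step 2: closure() uses nonlocal to modify value in enclosing's scope: value = 49 + 7 = 56.
Step 3: enclosing() returns the modified value = 56

The answer is 56.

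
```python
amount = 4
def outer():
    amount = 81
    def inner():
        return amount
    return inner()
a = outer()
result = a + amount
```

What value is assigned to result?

Step 1: outer() has local amount = 81. inner() reads from enclosing.
Step 2: outer() returns 81. Global amount = 4 unchanged.
Step 3: result = 81 + 4 = 85

The answer is 85.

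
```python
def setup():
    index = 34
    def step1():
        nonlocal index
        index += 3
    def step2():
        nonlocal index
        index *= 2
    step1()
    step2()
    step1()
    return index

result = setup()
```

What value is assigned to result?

Step 1: index = 34.
Step 2: step1(): index = 34 + 3 = 37.
Step 3: step2(): index = 37 * 2 = 74.
Step 4: step1(): index = 74 + 3 = 77. result = 77

The answer is 77.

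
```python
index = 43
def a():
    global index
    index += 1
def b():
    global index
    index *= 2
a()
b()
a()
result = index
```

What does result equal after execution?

Step 1: index = 43.
Step 2: a(): index = 43 + 1 = 44.
Step 3: b(): index = 44 * 2 = 88.
Step 4: a(): index = 88 + 1 = 89

The answer is 89.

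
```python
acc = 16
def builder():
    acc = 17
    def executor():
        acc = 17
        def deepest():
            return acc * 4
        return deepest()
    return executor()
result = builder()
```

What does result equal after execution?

Step 1: deepest() looks up acc through LEGB: not local, finds acc = 17 in enclosing executor().
Step 2: Returns 17 * 4 = 68.
Step 3: result = 68

The answer is 68.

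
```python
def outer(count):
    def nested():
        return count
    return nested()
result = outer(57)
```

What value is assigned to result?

Step 1: outer(57) binds parameter count = 57.
Step 2: nested() looks up count in enclosing scope and finds the parameter count = 57.
Step 3: result = 57

The answer is 57.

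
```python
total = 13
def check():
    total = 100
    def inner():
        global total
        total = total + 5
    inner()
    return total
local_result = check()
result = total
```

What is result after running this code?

Step 1: Global total = 13. check() creates local total = 100.
Step 2: inner() declares global total and adds 5: global total = 13 + 5 = 18.
Step 3: check() returns its local total = 100 (unaffected by inner).
Step 4: result = global total = 18

The answer is 18.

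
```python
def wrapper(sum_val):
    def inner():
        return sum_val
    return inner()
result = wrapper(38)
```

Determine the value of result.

Step 1: wrapper(38) binds parameter sum_val = 38.
Step 2: inner() looks up sum_val in enclosing scope and finds the parameter sum_val = 38.
Step 3: result = 38

The answer is 38.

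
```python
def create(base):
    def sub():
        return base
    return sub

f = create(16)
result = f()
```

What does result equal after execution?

Step 1: create(16) creates closure capturing base = 16.
Step 2: f() returns the captured base = 16.
Step 3: result = 16

The answer is 16.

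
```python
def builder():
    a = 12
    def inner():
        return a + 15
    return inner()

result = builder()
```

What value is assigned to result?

Step 1: builder() defines a = 12.
Step 2: inner() reads a = 12 from enclosing scope, returns 12 + 15 = 27.
Step 3: result = 27

The answer is 27.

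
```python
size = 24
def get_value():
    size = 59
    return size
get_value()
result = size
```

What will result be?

Step 1: size = 24 globally.
Step 2: get_value() creates a LOCAL size = 59 (no global keyword!).
Step 3: The global size is unchanged. result = 24

The answer is 24.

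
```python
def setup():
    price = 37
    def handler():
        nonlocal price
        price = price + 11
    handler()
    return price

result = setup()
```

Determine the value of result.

Step 1: setup() sets price = 37.
Step 2: handler() uses nonlocal to modify price in setup's scope: price = 37 + 11 = 48.
Step 3: setup() returns the modified price = 48

The answer is 48.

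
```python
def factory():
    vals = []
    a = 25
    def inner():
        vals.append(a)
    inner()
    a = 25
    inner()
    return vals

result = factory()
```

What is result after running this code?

Step 1: a = 25. inner() appends current a to vals.
Step 2: First inner(): appends 25. Then a = 25.
Step 3: Second inner(): appends 25 (closure sees updated a). result = [25, 25]

The answer is [25, 25].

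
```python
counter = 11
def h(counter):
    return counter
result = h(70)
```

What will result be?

Step 1: Global counter = 11.
Step 2: h(70) takes parameter counter = 70, which shadows the global.
Step 3: result = 70

The answer is 70.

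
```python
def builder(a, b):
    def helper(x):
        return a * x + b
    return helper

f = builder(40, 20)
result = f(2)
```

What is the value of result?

Step 1: builder(40, 20) captures a = 40, b = 20.
Step 2: f(2) computes 40 * 2 + 20 = 100.
Step 3: result = 100

The answer is 100.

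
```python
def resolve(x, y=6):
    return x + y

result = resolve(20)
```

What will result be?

Step 1: resolve(20) uses default y = 6.
Step 2: Returns 20 + 6 = 26.
Step 3: result = 26

The answer is 26.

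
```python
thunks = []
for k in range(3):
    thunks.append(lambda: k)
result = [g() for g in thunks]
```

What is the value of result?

Step 1: All 3 lambdas share the same variable k.
Step 2: After the loop, k = 2.
Step 3: Each call returns 2. result = [2, 2, 2]

The answer is [2, 2, 2].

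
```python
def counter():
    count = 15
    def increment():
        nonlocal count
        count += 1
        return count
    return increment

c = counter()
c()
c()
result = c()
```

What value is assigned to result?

Step 1: counter() creates closure with count = 15.
Step 2: Each c() call increments count via nonlocal. After 3 calls: 15 + 3 = 18.
Step 3: result = 18

The answer is 18.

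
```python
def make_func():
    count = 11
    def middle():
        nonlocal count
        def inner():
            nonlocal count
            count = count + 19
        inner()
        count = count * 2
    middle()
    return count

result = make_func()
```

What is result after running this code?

Step 1: count = 11.
Step 2: inner() adds 19: count = 11 + 19 = 30.
Step 3: middle() doubles: count = 30 * 2 = 60.
Step 4: result = 60

The answer is 60.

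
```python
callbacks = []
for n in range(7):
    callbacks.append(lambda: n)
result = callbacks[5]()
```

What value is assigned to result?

Step 1: The loop creates 7 lambdas, all referencing the same variable n.
Step 2: After the loop, n = 6 (final value).
Step 3: callbacks[5]() looks up n at call time and finds 6. This is the late binding gotcha. result = 6

The answer is 6.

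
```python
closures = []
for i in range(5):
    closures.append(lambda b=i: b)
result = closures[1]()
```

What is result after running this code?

Step 1: Default argument b=i captures i's value at each iteration.
Step 2: closures[1] captured b = 1 when i was 1.
Step 3: result = 1

The answer is 1.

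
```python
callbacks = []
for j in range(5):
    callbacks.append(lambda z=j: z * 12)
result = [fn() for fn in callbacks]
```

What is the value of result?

Step 1: Default arg z=j captures j at each iteration.
Step 2: callbacks[k] has z defaulting to k, returns k * 12.
Step 3: result = [0, 12, 24, 36, 48]

The answer is [0, 12, 24, 36, 48].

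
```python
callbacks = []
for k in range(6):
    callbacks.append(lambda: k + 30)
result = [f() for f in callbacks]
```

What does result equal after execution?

Step 1: All lambdas capture k by reference. After the loop, k = 5.
Step 2: Each call returns 5 + 30 = 35.
Step 3: result = [35, 35, 35, 35, 35, 35]

The answer is [35, 35, 35, 35, 35, 35].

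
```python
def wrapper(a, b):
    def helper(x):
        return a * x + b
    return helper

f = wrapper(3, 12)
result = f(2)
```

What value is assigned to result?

Step 1: wrapper(3, 12) captures a = 3, b = 12.
Step 2: f(2) computes 3 * 2 + 12 = 18.
Step 3: result = 18

The answer is 18.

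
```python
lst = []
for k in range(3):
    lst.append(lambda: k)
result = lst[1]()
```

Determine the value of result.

Step 1: The loop creates 3 lambdas, all referencing the same variable k.
Step 2: After the loop, k = 2 (final value).
Step 3: lst[1]() looks up k at call time and finds 2. This is the late binding gotcha. result = 2

The answer is 2.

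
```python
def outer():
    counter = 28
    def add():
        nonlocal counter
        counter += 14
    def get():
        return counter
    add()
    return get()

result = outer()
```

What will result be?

Step 1: counter = 28. add() modifies it via nonlocal, get() reads it.
Step 2: add() makes counter = 28 + 14 = 42.
Step 3: get() returns 42. result = 42

The answer is 42.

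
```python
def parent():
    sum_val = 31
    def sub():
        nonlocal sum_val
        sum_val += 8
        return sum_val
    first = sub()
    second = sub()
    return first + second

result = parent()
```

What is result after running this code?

Step 1: sum_val starts at 31.
Step 2: First call: sum_val = 31 + 8 = 39, returns 39.
Step 3: Second call: sum_val = 39 + 8 = 47, returns 47.
Step 4: result = 39 + 47 = 86

The answer is 86.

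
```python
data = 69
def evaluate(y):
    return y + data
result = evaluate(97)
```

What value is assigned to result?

Step 1: data = 69 is defined globally.
Step 2: evaluate(97) uses parameter y = 97 and looks up data from global scope = 69.
Step 3: result = 97 + 69 = 166

The answer is 166.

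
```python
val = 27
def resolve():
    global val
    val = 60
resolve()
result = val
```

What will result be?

Step 1: val = 27 globally.
Step 2: resolve() declares global val and sets it to 60.
Step 3: After resolve(), global val = 60. result = 60

The answer is 60.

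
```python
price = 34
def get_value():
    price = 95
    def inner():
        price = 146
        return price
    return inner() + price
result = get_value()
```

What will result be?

Step 1: get_value() has local price = 95. inner() has local price = 146.
Step 2: inner() returns its local price = 146.
Step 3: get_value() returns 146 + its own price (95) = 241

The answer is 241.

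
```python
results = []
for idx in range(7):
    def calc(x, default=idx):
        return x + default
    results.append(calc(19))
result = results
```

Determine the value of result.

Step 1: Default argument default=idx is evaluated at function definition time.
Step 2: Each iteration creates calc with default = current idx value.
Step 3: calc(19) returns 19 + default. results = [19, 20, 21, 22, 23, 24, 25]

The answer is [19, 20, 21, 22, 23, 24, 25].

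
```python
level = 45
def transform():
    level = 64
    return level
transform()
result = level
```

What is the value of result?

Step 1: Global level = 45.
Step 2: transform() creates local level = 64 (shadow, not modification).
Step 3: After transform() returns, global level is unchanged. result = 45

The answer is 45.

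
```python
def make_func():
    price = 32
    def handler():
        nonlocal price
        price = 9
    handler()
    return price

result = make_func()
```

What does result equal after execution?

Step 1: make_func() sets price = 32.
Step 2: handler() uses nonlocal to reassign price = 9.
Step 3: result = 9

The answer is 9.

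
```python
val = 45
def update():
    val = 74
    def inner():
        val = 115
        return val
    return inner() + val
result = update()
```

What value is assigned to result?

Step 1: update() has local val = 74. inner() has local val = 115.
Step 2: inner() returns its local val = 115.
Step 3: update() returns 115 + its own val (74) = 189

The answer is 189.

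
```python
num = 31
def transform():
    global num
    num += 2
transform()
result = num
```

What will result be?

Step 1: num = 31 globally.
Step 2: transform() modifies global num: num += 2 = 33.
Step 3: result = 33

The answer is 33.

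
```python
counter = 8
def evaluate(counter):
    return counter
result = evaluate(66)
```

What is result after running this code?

Step 1: Global counter = 8.
Step 2: evaluate(66) takes parameter counter = 66, which shadows the global.
Step 3: result = 66

The answer is 66.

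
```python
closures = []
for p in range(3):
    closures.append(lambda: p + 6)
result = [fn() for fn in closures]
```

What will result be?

Step 1: All lambdas capture p by reference. After the loop, p = 2.
Step 2: Each call returns 2 + 6 = 8.
Step 3: result = [8, 8, 8]

The answer is [8, 8, 8].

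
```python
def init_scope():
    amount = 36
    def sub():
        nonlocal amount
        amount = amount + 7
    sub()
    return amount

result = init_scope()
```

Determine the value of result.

Step 1: init_scope() sets amount = 36.
Step 2: sub() uses nonlocal to modify amount in init_scope's scope: amount = 36 + 7 = 43.
Step 3: init_scope() returns the modified amount = 43

The answer is 43.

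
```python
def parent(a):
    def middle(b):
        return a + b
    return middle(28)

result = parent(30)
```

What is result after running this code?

Step 1: parent(30) passes a = 30.
Step 2: middle(28) has b = 28, reads a = 30 from enclosing.
Step 3: result = 30 + 28 = 58

The answer is 58.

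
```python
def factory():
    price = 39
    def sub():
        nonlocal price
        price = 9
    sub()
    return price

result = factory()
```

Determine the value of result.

Step 1: factory() sets price = 39.
Step 2: sub() uses nonlocal to reassign price = 9.
Step 3: result = 9

The answer is 9.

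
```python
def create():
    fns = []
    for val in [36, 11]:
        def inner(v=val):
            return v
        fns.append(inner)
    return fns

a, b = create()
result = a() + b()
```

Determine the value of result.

Step 1: Default argument v=val captures val at each iteration.
Step 2: a() returns 36 (captured at first iteration), b() returns 11 (captured at second).
Step 3: result = 36 + 11 = 47

The answer is 47.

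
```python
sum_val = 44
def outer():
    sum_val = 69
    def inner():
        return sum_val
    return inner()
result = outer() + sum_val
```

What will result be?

Step 1: Global sum_val = 44. outer() shadows with sum_val = 69.
Step 2: inner() returns enclosing sum_val = 69. outer() = 69.
Step 3: result = 69 + global sum_val (44) = 113

The answer is 113.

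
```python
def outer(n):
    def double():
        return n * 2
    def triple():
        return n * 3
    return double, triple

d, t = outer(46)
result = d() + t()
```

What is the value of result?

Step 1: Both closures capture the same n = 46.
Step 2: d() = 46 * 2 = 92, t() = 46 * 3 = 138.
Step 3: result = 92 + 138 = 230

The answer is 230.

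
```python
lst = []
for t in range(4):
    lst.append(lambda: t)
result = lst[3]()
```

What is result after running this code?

Step 1: The loop creates 4 lambdas, all referencing the same variable t.
Step 2: After the loop, t = 3 (final value).
Step 3: lst[3]() looks up t at call time and finds 3. This is the late binding gotcha. result = 3

The answer is 3.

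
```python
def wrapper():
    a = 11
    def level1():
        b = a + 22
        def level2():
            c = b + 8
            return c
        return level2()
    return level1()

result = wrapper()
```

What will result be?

Step 1: a = 11. b = a + 22 = 33.
Step 2: c = b + 8 = 33 + 8 = 41.
Step 3: result = 41

The answer is 41.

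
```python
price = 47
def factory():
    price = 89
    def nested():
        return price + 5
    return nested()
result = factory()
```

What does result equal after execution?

Step 1: factory() shadows global price with price = 89.
Step 2: nested() finds price = 89 in enclosing scope, computes 89 + 5 = 94.
Step 3: result = 94

The answer is 94.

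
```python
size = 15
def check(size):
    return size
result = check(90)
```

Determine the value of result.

Step 1: Global size = 15.
Step 2: check(90) takes parameter size = 90, which shadows the global.
Step 3: result = 90

The answer is 90.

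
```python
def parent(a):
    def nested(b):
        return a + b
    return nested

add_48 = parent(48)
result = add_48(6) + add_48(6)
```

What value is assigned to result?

Step 1: add_48 captures a = 48.
Step 2: add_48(6) = 48 + 6 = 54, called twice.
Step 3: result = 54 + 54 = 108

The answer is 108.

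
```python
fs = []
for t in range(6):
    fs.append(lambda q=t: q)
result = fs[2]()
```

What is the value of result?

Step 1: Default argument q=t captures t's value at each iteration.
Step 2: fs[2] captured q = 2 when t was 2.
Step 3: result = 2

The answer is 2.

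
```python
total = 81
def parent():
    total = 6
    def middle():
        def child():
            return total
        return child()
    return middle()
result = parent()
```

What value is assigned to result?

Step 1: parent() defines total = 6. middle() and child() have no local total.
Step 2: child() checks local (none), enclosing middle() (none), enclosing parent() and finds total = 6.
Step 3: result = 6

The answer is 6.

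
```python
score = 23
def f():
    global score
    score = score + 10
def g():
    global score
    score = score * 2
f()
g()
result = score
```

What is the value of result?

Step 1: score = 23.
Step 2: f() adds 10: score = 23 + 10 = 33.
Step 3: g() doubles: score = 33 * 2 = 66.
Step 4: result = 66

The answer is 66.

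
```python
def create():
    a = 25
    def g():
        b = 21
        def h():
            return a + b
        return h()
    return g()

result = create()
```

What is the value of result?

Step 1: create() defines a = 25. g() defines b = 21.
Step 2: h() accesses both from enclosing scopes: a = 25, b = 21.
Step 3: result = 25 + 21 = 46

The answer is 46.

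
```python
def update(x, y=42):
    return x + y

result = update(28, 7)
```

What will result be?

Step 1: update(28, 7) overrides default y with 7.
Step 2: Returns 28 + 7 = 35.
Step 3: result = 35

The answer is 35.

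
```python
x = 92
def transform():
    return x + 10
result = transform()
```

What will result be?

Step 1: x = 92 is defined globally.
Step 2: transform() looks up x from global scope = 92, then computes 92 + 10 = 102.
Step 3: result = 102

The answer is 102.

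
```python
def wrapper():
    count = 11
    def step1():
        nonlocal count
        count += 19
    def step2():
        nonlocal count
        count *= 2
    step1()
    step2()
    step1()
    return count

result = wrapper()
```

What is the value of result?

Step 1: count = 11.
Step 2: step1(): count = 11 + 19 = 30.
Step 3: step2(): count = 30 * 2 = 60.
Step 4: step1(): count = 60 + 19 = 79. result = 79

The answer is 79.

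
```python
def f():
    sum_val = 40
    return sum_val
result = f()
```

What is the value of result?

Step 1: f() defines sum_val = 40 in its local scope.
Step 2: return sum_val finds the local variable sum_val = 40.
Step 3: result = 40

The answer is 40.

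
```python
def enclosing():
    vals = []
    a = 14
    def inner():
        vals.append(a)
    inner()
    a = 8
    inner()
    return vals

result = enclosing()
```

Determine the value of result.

Step 1: a = 14. inner() appends current a to vals.
Step 2: First inner(): appends 14. Then a = 8.
Step 3: Second inner(): appends 8 (closure sees updated a). result = [14, 8]

The answer is [14, 8].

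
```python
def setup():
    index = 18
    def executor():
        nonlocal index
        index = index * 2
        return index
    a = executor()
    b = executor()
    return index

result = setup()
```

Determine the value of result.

Step 1: index starts at 18.
Step 2: First executor(): index = 18 * 2 = 36.
Step 3: Second executor(): index = 36 * 2 = 72.
Step 4: result = 72

The answer is 72.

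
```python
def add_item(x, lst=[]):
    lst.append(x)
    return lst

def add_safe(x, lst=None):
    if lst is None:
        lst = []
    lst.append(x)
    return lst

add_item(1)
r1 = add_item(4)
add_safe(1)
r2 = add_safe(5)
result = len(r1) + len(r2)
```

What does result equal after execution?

Step 1: add_item shares mutable default: after 2 calls, lst = [1, 4], len = 2.
Step 2: add_safe creates fresh list each time: r2 = [5], len = 1.
Step 3: result = 2 + 1 = 3

The answer is 3.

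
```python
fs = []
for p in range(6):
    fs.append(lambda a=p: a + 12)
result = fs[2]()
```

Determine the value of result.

Step 1: Default argument a=p captures p's value at definition time.
Step 2: fs[2] was defined when p = 2, so a defaults to 2.
Step 3: result = 2 + 12 = 14 (default arg fixes the late binding issue)

The answer is 14.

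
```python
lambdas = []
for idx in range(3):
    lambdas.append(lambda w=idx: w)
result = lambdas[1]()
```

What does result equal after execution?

Step 1: Default argument w=idx captures idx's value at each iteration.
Step 2: lambdas[1] captured w = 1 when idx was 1.
Step 3: result = 1

The answer is 1.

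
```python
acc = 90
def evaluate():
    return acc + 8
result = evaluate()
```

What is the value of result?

Step 1: acc = 90 is defined globally.
Step 2: evaluate() looks up acc from global scope = 90, then computes 90 + 8 = 98.
Step 3: result = 98

The answer is 98.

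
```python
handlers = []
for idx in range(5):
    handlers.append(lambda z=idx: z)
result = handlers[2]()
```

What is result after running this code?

Step 1: Default argument z=idx captures idx's value at each iteration.
Step 2: handlers[2] captured z = 2 when idx was 2.
Step 3: result = 2

The answer is 2.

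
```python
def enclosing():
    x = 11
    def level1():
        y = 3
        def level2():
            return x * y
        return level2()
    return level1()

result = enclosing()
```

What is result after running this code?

Step 1: x = 11 in enclosing. y = 3 in level1.
Step 2: level2() reads x = 11 and y = 3 from enclosing scopes.
Step 3: result = 11 * 3 = 33

The answer is 33.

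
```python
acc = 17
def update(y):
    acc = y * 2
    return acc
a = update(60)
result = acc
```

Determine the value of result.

Step 1: Global acc = 17.
Step 2: update(60) creates local acc = 60 * 2 = 120.
Step 3: Global acc unchanged because no global keyword. result = 17

The answer is 17.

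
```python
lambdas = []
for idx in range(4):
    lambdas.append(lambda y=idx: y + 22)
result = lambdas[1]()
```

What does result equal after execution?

Step 1: Default argument y=idx captures idx's value at definition time.
Step 2: lambdas[1] was defined when idx = 1, so y defaults to 1.
Step 3: result = 1 + 22 = 23 (default arg fixes the late binding issue)

The answer is 23.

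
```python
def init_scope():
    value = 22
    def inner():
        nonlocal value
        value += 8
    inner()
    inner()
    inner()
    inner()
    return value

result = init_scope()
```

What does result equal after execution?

Step 1: value starts at 22.
Step 2: inner() is called 4 times, each adding 8.
Step 3: value = 22 + 8 * 4 = 54

The answer is 54.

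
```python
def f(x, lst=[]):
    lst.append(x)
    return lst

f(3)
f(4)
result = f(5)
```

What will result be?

Step 1: Mutable default argument gotcha! The list [] is created once.
Step 2: Each call appends to the SAME list: [3], [3, 4], [3, 4, 5].
Step 3: result = [3, 4, 5]

The answer is [3, 4, 5].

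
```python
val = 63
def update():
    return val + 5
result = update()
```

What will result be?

Step 1: val = 63 is defined globally.
Step 2: update() looks up val from global scope = 63, then computes 63 + 5 = 68.
Step 3: result = 68

The answer is 68.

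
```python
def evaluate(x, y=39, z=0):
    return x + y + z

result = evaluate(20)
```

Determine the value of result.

Step 1: evaluate(20) uses defaults y = 39, z = 0.
Step 2: Returns 20 + 39 + 0 = 59.
Step 3: result = 59

The answer is 59.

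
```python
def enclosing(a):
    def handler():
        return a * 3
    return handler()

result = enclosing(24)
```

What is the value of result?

Step 1: enclosing(24) binds parameter a = 24.
Step 2: handler() accesses a = 24 from enclosing scope.
Step 3: result = 24 * 3 = 72

The answer is 72.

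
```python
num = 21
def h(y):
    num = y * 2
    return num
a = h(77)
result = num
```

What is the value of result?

Step 1: Global num = 21.
Step 2: h(77) creates local num = 77 * 2 = 154.
Step 3: Global num unchanged because no global keyword. result = 21

The answer is 21.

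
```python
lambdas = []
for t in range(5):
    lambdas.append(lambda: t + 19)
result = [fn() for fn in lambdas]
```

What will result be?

Step 1: All lambdas capture t by reference. After the loop, t = 4.
Step 2: Each call returns 4 + 19 = 23.
Step 3: result = [23, 23, 23, 23, 23]

The answer is [23, 23, 23, 23, 23].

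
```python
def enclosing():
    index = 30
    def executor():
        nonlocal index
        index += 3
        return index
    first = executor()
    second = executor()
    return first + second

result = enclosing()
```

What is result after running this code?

Step 1: index starts at 30.
Step 2: First call: index = 30 + 3 = 33, returns 33.
Step 3: Second call: index = 33 + 3 = 36, returns 36.
Step 4: result = 33 + 36 = 69

The answer is 69.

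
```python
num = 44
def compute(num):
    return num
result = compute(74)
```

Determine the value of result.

Step 1: Global num = 44.
Step 2: compute(74) takes parameter num = 74, which shadows the global.
Step 3: result = 74

The answer is 74.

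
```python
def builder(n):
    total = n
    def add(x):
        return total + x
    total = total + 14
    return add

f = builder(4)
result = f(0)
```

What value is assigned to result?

Step 1: builder(4) sets total = 4, then total = 4 + 14 = 18.
Step 2: Closures capture by reference, so add sees total = 18.
Step 3: f(0) returns 18 + 0 = 18

The answer is 18.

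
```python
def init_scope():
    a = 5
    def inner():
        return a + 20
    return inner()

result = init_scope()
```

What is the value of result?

Step 1: init_scope() defines a = 5.
Step 2: inner() reads a = 5 from enclosing scope, returns 5 + 20 = 25.
Step 3: result = 25

The answer is 25.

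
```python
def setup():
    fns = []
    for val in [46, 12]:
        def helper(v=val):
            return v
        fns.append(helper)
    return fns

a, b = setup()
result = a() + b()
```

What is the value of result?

Step 1: Default argument v=val captures val at each iteration.
Step 2: a() returns 46 (captured at first iteration), b() returns 12 (captured at second).
Step 3: result = 46 + 12 = 58

The answer is 58.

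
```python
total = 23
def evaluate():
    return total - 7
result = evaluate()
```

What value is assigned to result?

Step 1: total = 23 is defined globally.
Step 2: evaluate() looks up total from global scope = 23, then computes 23 - 7 = 16.
Step 3: result = 16

The answer is 16.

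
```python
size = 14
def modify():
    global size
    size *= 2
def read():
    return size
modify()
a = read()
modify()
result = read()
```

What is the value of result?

Step 1: size = 14.
Step 2: First modify(): size = 14 * 2 = 28.
Step 3: Second modify(): size = 28 * 2 = 56.
Step 4: read() returns 56

The answer is 56.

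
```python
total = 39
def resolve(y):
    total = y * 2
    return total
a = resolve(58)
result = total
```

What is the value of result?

Step 1: Global total = 39.
Step 2: resolve(58) creates local total = 58 * 2 = 116.
Step 3: Global total unchanged because no global keyword. result = 39

The answer is 39.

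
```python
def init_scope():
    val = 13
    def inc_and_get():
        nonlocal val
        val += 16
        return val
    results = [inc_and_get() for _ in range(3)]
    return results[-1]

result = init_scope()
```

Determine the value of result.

Step 1: val = 13.
Step 2: Three calls to inc_and_get(), each adding 16.
Step 3: Last value = 13 + 16 * 3 = 61

The answer is 61.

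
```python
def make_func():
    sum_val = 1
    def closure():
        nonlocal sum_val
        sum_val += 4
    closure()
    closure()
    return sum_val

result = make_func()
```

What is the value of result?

Step 1: sum_val starts at 1.
Step 2: closure() is called 2 times, each adding 4.
Step 3: sum_val = 1 + 4 * 2 = 9

The answer is 9.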